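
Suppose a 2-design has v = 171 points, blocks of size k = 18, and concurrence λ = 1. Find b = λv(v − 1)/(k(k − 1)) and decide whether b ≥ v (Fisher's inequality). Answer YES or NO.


b = λv(v − 1)/(k(k − 1)) = 1·171·170/(18·17) = 29070/306 = 95.
Compare with v = 171: b < v, so Fisher's inequality fails.

NO


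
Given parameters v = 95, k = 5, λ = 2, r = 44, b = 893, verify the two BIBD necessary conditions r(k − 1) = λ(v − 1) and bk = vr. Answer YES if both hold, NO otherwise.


Condition (i): r(k − 1) = 44·4 = 176; λ(v − 1) = 2·94 = 188. Match? NO.
Condition (ii): bk = 893·5 = 4465; vr = 95·44 = 4180. Match? NO.
Both conditions hold? NO.

NO


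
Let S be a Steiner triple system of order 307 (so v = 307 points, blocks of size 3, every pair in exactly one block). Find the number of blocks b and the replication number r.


An STS(v) is a 2-(v, 3, 1) BIBD: block size k = 3, λ = 1.
Replication: r(k − 1) = λ(v − 1) ⇒ r·2 = 307 − 1 = 306 ⇒ r = 153.
Block count: b = v(v − 1)/6 = 307·306/6 = 93942/6 = 15657.

r = 153, b = 15657.


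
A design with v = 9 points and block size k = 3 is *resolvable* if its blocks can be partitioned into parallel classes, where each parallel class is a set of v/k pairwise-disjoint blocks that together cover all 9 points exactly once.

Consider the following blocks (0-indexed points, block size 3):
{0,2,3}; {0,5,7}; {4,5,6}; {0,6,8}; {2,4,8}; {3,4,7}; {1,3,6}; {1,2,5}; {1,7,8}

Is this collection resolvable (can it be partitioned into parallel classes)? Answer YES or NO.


v = 9, block size k = 3, number of blocks = 9.
For resolvability, blocks must partition into parallel classes of size v/k = 3.
Total blocks must therefore be a multiple of 3: 9 = 3·3 + 0 ⇒ divisible ✓.
Greedy packing gives 3 candidate class(es). Each should be a full parallel class (size 3, covers all 9 points).
  Class 1 (3 blocks): {0,2,3}; {4,5,6}; {1,7,8}. Points covered: [0, 1, 2, 3, 4, 5, 6, 7, 8].
  Class 2 (3 blocks): {0,5,7}; {2,4,8}; {1,3,6}. Points covered: [0, 1, 2, 3, 4, 5, 6, 7, 8].
  Class 3 (3 blocks): {0,6,8}; {3,4,7}; {1,2,5}. Points covered: [0, 1, 2, 3, 4, 5, 6, 7, 8].
All classes full (size 3)? YES. All classes cover every point? YES.
Resolvable? YES.

YES


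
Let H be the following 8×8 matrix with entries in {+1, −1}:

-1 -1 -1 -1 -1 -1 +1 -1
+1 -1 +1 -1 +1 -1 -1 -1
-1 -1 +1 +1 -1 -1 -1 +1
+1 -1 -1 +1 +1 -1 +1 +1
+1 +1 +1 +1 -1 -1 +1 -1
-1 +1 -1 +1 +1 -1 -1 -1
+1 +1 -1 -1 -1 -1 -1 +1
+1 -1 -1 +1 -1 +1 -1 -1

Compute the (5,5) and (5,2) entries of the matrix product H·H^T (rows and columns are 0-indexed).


Row 2 of H: [-1, -1, 1, 1, -1, -1, -1, 1].
Row 5 of H: [-1, 1, -1, 1, 1, -1, -1, -1].
(H·H^T)[5][5] = Σ_j H[5][j]·H[5][j] = (-1)² + (1)² + (-1)² + (1)² + (1)² + (-1)² + (-1)² + (-1)² = 1 + 1 + 1 + 1 + 1 + 1 + 1 + 1 = 8.
(H·H^T)[5][2] = Σ_j H[5][j]·H[2][j] = (-1)·(-1) + (1)·(-1) + (-1)·(1) + (1)·(1) + (1)·(-1) + (-1)·(-1) + (-1)·(-1) + (-1)·(1) = 1 + -1 + -1 + 1 + -1 + 1 + 1 + -1 = 0.
So rows 5 and 2 are orthogonal; the diagonal entry equals n = 8.

(5,5) entry = 8; (5,2) entry = 0.


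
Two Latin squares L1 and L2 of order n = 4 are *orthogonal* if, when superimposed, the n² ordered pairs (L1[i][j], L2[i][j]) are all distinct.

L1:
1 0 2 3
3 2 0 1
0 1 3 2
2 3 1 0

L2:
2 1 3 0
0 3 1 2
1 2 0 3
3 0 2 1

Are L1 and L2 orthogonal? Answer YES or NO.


Form the n² = 16 superimposed pairs (L1[i][j], L2[i][j]), row by row (rows and columns indexed from 0):
row 0: (1,2) (0,1) (2,3) (3,0)
row 1: (3,0) (2,3) (0,1) (1,2)
row 2: (0,1) (1,2) (3,0) (2,3)
row 3: (2,3) (3,0) (1,2) (0,1)
Orthogonality requires all 16 pairs distinct.
But the pair (3,0) repeats: cell (0,3) has L1 = 3, L2 = 0, and cell (1,0) has L1 = 3, L2 = 0.
A repeated pair means some other pair never occurs (only 4 distinct pairs out of 16), so the squares are not orthogonal.
Conclusion: NO.

NO


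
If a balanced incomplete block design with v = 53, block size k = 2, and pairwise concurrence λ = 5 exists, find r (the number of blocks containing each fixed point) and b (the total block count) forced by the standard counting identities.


Any 2-(v, k, λ) BIBD satisfies two necessary conditions:
  (i)  Each point sits in r blocks, and counting incidences through any fixed point gives r(k − 1) = λ(v − 1), so r = λ(v − 1)/(k − 1).
  (ii) Total incidences bk = vr, so b = vr/k.
Step 1: r = λ(v − 1)/(k − 1) = 5·(53 − 1)/(2 − 1) = 5·52/1 = 260/1 = 260.
Step 2: b = vr/k = 53·260/2 = 13780/2 = 6890.
Check integrality: r = 260 ∈ Z ✓, b = 6890 ∈ Z ✓.
(These identities are necessary conditions: they determine r and b for any design with these parameters, but do not by themselves prove that one exists.)

r = 260, b = 6890.


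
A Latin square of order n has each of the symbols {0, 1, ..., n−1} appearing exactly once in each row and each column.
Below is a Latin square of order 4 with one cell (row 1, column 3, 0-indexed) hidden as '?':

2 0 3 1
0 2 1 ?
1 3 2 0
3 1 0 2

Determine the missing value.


Row 1 contains symbols [0, 1, 2] — missing [3].
Column 3 contains symbols [0, 1, 2] — missing [3].
The missing symbol must appear in both missing sets; intersection = [3].
Therefore the hidden value is 3.

Missing value = 3.


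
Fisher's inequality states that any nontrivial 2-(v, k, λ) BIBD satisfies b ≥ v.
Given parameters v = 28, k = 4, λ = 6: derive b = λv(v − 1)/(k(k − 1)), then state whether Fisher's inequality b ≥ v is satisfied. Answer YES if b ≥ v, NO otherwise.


r = λ(v − 1)/(k − 1) = 6·27/3 = 54.
b = vr/k = 28·54/4 = 378.
Fisher's inequality: b ≥ v ⇔ 378 ≥ 28? YES.

YES


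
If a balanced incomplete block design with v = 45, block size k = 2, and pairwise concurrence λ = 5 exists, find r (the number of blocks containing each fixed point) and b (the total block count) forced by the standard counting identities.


Any 2-(v, k, λ) BIBD satisfies two necessary conditions:
  (i)  Each point sits in r blocks, and counting incidences through any fixed point gives r(k − 1) = λ(v − 1), so r = λ(v − 1)/(k − 1).
  (ii) Total incidences bk = vr, so b = vr/k.
Step 1: r = λ(v − 1)/(k − 1) = 5·(45 − 1)/(2 − 1) = 5·44/1 = 220/1 = 220.
Step 2: b = vr/k = 45·220/2 = 9900/2 = 4950.
Check integrality: r = 220 ∈ Z ✓, b = 4950 ∈ Z ✓.
(These identities are necessary conditions: they determine r and b for any design with these parameters, but do not by themselves prove that one exists.)

r = 220, b = 4950.


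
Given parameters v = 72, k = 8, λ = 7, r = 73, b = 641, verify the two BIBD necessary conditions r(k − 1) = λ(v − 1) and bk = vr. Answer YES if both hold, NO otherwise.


Condition (i): r(k − 1) = 73·7 = 511; λ(v − 1) = 7·71 = 497. Match? NO.
Condition (ii): bk = 641·8 = 5128; vr = 72·73 = 5256. Match? NO.
Both conditions hold? NO.

NO


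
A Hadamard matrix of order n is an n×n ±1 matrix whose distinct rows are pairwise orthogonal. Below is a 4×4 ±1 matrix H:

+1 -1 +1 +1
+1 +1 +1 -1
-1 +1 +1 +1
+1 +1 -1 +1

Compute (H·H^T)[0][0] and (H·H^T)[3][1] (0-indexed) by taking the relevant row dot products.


Row 0 of H: [1, -1, 1, 1].
Row 1 of H: [1, 1, 1, -1].
Row 3 of H: [1, 1, -1, 1].
(H·H^T)[0][0] = Σ_j H[0][j]·H[0][j] = (1)² + (-1)² + (1)² + (1)² = 1 + 1 + 1 + 1 = 4.
(H·H^T)[3][1] = Σ_j H[3][j]·H[1][j] = (1)·(1) + (1)·(1) + (-1)·(1) + (1)·(-1) = 1 + 1 + -1 + -1 = 0.
So rows 3 and 1 are orthogonal; the diagonal entry equals n = 4.

(0,0) entry = 4; (3,1) entry = 0.


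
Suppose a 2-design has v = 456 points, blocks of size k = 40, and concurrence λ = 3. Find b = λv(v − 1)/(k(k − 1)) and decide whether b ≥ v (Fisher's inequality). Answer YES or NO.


b = λv(v − 1)/(k(k − 1)) = 3·456·455/(40·39) = 622440/1560 = 399.
Compare with v = 456: b < v, so Fisher's inequality fails.

NO


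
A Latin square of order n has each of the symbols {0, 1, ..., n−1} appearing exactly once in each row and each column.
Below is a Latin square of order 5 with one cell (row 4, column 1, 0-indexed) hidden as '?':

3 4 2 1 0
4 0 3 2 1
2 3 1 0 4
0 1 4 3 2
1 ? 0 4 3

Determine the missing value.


Row 4 contains symbols [0, 1, 3, 4] — missing [2].
Column 1 contains symbols [0, 1, 3, 4] — missing [2].
The missing symbol must appear in both missing sets; intersection = [2].
Therefore the hidden value is 2.

Missing value = 2.


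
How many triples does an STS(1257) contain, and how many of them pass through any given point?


An STS(v) is a 2-(v, 3, 1) BIBD: block size k = 3, λ = 1.
Replication: r(k − 1) = λ(v − 1) ⇒ r·2 = 1257 − 1 = 1256 ⇒ r = 628.
Block count: b = v(v − 1)/6 = 1257·1256/6 = 1578792/6 = 263132.

r = 628, b = 263132.


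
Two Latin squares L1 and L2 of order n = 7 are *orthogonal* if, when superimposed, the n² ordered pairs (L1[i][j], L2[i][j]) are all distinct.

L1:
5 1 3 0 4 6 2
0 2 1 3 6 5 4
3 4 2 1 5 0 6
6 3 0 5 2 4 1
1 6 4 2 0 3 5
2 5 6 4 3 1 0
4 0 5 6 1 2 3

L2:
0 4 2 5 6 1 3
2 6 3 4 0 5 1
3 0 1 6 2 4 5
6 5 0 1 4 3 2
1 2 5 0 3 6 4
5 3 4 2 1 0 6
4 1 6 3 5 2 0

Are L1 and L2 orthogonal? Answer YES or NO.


Form the n² = 49 superimposed pairs (L1[i][j], L2[i][j]), row by row (rows and columns indexed from 0):
row 0: (5,0) (1,4) (3,2) (0,5) (4,6) (6,1) (2,3)
row 1: (0,2) (2,6) (1,3) (3,4) (6,0) (5,5) (4,1)
row 2: (3,3) (4,0) (2,1) (1,6) (5,2) (0,4) (6,5)
row 3: (6,6) (3,5) (0,0) (5,1) (2,4) (4,3) (1,2)
row 4: (1,1) (6,2) (4,5) (2,0) (0,3) (3,6) (5,4)
row 5: (2,5) (5,3) (6,4) (4,2) (3,1) (1,0) (0,6)
row 6: (4,4) (0,1) (5,6) (6,3) (1,5) (2,2) (3,0)
Orthogonality requires all 49 pairs distinct.
Check by first coordinate: for each symbol s of L1, list the L2 entries in the n cells where L1 = s; they must all differ.
  L1 = 0: L2 entries (in reading order) 5, 2, 4, 0, 3, 6, 1 — all 7 distinct ✓
  L1 = 1: L2 entries (in reading order) 4, 3, 6, 2, 1, 0, 5 — all 7 distinct ✓
  L1 = 2: L2 entries (in reading order) 3, 6, 1, 4, 0, 5, 2 — all 7 distinct ✓
  L1 = 3: L2 entries (in reading order) 2, 4, 3, 5, 6, 1, 0 — all 7 distinct ✓
  L1 = 4: L2 entries (in reading order) 6, 1, 0, 3, 5, 2, 4 — all 7 distinct ✓
  L1 = 5: L2 entries (in reading order) 0, 5, 2, 1, 4, 3, 6 — all 7 distinct ✓
  L1 = 6: L2 entries (in reading order) 1, 0, 5, 6, 2, 4, 3 — all 7 distinct ✓
Every symbol of L1 meets every symbol of L2 exactly once, so all 49 pairs are distinct (49 of 49).
Conclusion: YES.

YES


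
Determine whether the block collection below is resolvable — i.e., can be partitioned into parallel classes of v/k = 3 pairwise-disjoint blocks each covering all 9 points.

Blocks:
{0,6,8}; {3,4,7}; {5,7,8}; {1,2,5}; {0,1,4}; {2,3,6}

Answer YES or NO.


v = 9, block size k = 3, number of blocks = 6.
For resolvability, blocks must partition into parallel classes of size v/k = 3.
Total blocks must therefore be a multiple of 3: 6 = 3·2 + 0 ⇒ divisible ✓.
Greedy packing gives 2 candidate class(es). Each should be a full parallel class (size 3, covers all 9 points).
  Class 1 (3 blocks): {0,6,8}; {3,4,7}; {1,2,5}. Points covered: [0, 1, 2, 3, 4, 5, 6, 7, 8].
  Class 2 (3 blocks): {5,7,8}; {0,1,4}; {2,3,6}. Points covered: [0, 1, 2, 3, 4, 5, 6, 7, 8].
All classes full (size 3)? YES. All classes cover every point? YES.
Resolvable? YES.

YES


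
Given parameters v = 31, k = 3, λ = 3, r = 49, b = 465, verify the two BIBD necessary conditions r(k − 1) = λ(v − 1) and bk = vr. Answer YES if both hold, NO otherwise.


Condition (i): r(k − 1) = 49·2 = 98; λ(v − 1) = 3·30 = 90. Match? NO.
Condition (ii): bk = 465·3 = 1395; vr = 31·49 = 1519. Match? NO.
Both conditions hold? NO.

NO


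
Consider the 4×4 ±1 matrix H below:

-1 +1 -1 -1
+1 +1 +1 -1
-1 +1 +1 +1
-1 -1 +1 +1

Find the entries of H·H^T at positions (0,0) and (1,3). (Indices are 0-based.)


Row 0 of H: [-1, 1, -1, -1].
Row 1 of H: [1, 1, 1, -1].
Row 3 of H: [-1, -1, 1, 1].
(H·H^T)[0][0] = Σ_j H[0][j]·H[0][j] = (-1)² + (1)² + (-1)² + (-1)² = 1 + 1 + 1 + 1 = 4.
(H·H^T)[1][3] = Σ_j H[1][j]·H[3][j] = (1)·(-1) + (1)·(-1) + (1)·(1) + (-1)·(1) = -1 + -1 + 1 + -1 = -2.
Rows 1 and 3 are not orthogonal (dot product = -2 ≠ 0), so H is not a Hadamard matrix.

(0,0) entry = 4; (1,3) entry = -2.


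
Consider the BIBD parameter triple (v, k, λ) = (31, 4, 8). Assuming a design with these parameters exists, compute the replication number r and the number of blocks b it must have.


Any 2-(v, k, λ) BIBD satisfies two necessary conditions:
  (i)  Each point sits in r blocks, and counting incidences through any fixed point gives r(k − 1) = λ(v − 1), so r = λ(v − 1)/(k − 1).
  (ii) Total incidences bk = vr, so b = vr/k.
Step 1: r = λ(v − 1)/(k − 1) = 8·(31 − 1)/(4 − 1) = 8·30/3 = 240/3 = 80.
Step 2: b = vr/k = 31·80/4 = 2480/4 = 620.
Check integrality: r = 80 ∈ Z ✓, b = 620 ∈ Z ✓.
(These identities are necessary conditions: they determine r and b for any design with these parameters, but do not by themselves prove that one exists.)

r = 80, b = 620.


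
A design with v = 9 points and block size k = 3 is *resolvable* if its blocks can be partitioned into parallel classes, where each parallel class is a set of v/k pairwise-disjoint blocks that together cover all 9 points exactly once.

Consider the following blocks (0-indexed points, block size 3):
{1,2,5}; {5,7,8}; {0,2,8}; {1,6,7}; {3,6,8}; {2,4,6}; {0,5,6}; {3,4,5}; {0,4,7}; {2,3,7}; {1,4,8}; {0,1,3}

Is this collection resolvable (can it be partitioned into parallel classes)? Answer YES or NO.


v = 9, block size k = 3, number of blocks = 12.
For resolvability, blocks must partition into parallel classes of size v/k = 3.
Total blocks must therefore be a multiple of 3: 12 = 3·4 + 0 ⇒ divisible ✓.
Greedy packing gives 4 candidate class(es). Each should be a full parallel class (size 3, covers all 9 points).
  Class 1 (3 blocks): {1,2,5}; {3,6,8}; {0,4,7}. Points covered: [0, 1, 2, 3, 4, 5, 6, 7, 8].
  Class 2 (3 blocks): {5,7,8}; {2,4,6}; {0,1,3}. Points covered: [0, 1, 2, 3, 4, 5, 6, 7, 8].
  Class 3 (3 blocks): {0,2,8}; {1,6,7}; {3,4,5}. Points covered: [0, 1, 2, 3, 4, 5, 6, 7, 8].
  Class 4 (3 blocks): {0,5,6}; {2,3,7}; {1,4,8}. Points covered: [0, 1, 2, 3, 4, 5, 6, 7, 8].
All classes full (size 3)? YES. All classes cover every point? YES.
Resolvable? YES.

YES


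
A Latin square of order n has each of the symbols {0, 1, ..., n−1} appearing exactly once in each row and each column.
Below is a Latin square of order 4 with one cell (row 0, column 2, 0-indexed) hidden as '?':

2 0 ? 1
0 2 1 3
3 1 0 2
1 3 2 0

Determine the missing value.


Row 0 contains symbols [0, 1, 2] — missing [3].
Column 2 contains symbols [0, 1, 2] — missing [3].
The missing symbol must appear in both missing sets; intersection = [3].
Therefore the hidden value is 3.

Missing value = 3.


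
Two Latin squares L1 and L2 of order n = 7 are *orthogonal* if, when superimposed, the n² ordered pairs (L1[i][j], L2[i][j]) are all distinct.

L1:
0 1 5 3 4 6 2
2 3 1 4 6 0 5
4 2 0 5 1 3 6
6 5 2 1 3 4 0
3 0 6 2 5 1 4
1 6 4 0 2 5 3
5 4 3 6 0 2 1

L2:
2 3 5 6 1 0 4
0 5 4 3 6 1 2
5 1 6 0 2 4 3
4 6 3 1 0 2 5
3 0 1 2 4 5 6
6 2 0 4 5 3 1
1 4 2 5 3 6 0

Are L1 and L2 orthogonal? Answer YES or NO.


Form the n² = 49 superimposed pairs (L1[i][j], L2[i][j]), row by row (rows and columns indexed from 0):
row 0: (0,2) (1,3) (5,5) (3,6) (4,1) (6,0) (2,4)
row 1: (2,0) (3,5) (1,4) (4,3) (6,6) (0,1) (5,2)
row 2: (4,5) (2,1) (0,6) (5,0) (1,2) (3,4) (6,3)
row 3: (6,4) (5,6) (2,3) (1,1) (3,0) (4,2) (0,5)
row 4: (3,3) (0,0) (6,1) (2,2) (5,4) (1,5) (4,6)
row 5: (1,6) (6,2) (4,0) (0,4) (2,5) (5,3) (3,1)
row 6: (5,1) (4,4) (3,2) (6,5) (0,3) (2,6) (1,0)
Orthogonality requires all 49 pairs distinct.
Check by first coordinate: for each symbol s of L1, list the L2 entries in the n cells where L1 = s; they must all differ.
  L1 = 0: L2 entries (in reading order) 2, 1, 6, 5, 0, 4, 3 — all 7 distinct ✓
  L1 = 1: L2 entries (in reading order) 3, 4, 2, 1, 5, 6, 0 — all 7 distinct ✓
  L1 = 2: L2 entries (in reading order) 4, 0, 1, 3, 2, 5, 6 — all 7 distinct ✓
  L1 = 3: L2 entries (in reading order) 6, 5, 4, 0, 3, 1, 2 — all 7 distinct ✓
  L1 = 4: L2 entries (in reading order) 1, 3, 5, 2, 6, 0, 4 — all 7 distinct ✓
  L1 = 5: L2 entries (in reading order) 5, 2, 0, 6, 4, 3, 1 — all 7 distinct ✓
  L1 = 6: L2 entries (in reading order) 0, 6, 3, 4, 1, 2, 5 — all 7 distinct ✓
Every symbol of L1 meets every symbol of L2 exactly once, so all 49 pairs are distinct (49 of 49).
Conclusion: YES.

YES


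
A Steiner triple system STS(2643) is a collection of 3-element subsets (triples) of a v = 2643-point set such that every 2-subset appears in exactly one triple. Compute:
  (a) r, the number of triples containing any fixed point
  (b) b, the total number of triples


An STS(v) is a 2-(v, 3, 1) BIBD: block size k = 3, λ = 1.
Replication: r(k − 1) = λ(v − 1) ⇒ r·2 = 2643 − 1 = 2642 ⇒ r = 1321.
Block count: b = v(v − 1)/6 = 2643·2642/6 = 6982806/6 = 1163801.
(Check via bk = vr: 1163801·3 = 3491403 = 2643·1321 = 3491403 ✓.)

r = 1321, b = 1163801.


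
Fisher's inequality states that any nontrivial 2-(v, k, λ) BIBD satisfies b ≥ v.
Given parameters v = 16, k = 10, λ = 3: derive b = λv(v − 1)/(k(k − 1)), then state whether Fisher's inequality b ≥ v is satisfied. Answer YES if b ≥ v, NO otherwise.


b = λv(v − 1)/(k(k − 1)) = 3·16·15/(10·9) = 720/90 = 8.
Compare with v = 16: b < v, so Fisher's inequality fails.

NO


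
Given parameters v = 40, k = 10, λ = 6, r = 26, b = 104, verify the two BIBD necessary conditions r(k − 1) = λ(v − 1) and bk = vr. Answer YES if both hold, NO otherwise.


Condition (i): r(k − 1) = 26·9 = 234; λ(v − 1) = 6·39 = 234. Match? YES.
Condition (ii): bk = 104·10 = 1040; vr = 40·26 = 1040. Match? YES.
Both conditions hold? YES.

YES


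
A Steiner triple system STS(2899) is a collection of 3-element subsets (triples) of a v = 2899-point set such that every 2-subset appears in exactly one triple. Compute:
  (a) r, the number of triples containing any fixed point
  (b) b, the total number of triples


An STS(v) is a 2-(v, 3, 1) BIBD: block size k = 3, λ = 1.
Replication: r(k − 1) = λ(v − 1) ⇒ r·2 = 2899 − 1 = 2898 ⇒ r = 1449.
Block count: bk = vr ⇒ b·3 = 2899·1449 = 4200651 ⇒ b = 1400217.

r = 1449, b = 1400217.


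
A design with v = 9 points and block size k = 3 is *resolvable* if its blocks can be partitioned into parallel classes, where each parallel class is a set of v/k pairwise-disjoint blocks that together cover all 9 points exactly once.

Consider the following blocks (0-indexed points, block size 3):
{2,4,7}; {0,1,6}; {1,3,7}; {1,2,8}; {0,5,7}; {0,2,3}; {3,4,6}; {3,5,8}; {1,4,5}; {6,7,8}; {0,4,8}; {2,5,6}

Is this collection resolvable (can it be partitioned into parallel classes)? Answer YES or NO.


v = 9, block size k = 3, number of blocks = 12.
For resolvability, blocks must partition into parallel classes of size v/k = 3.
Total blocks must therefore be a multiple of 3: 12 = 3·4 + 0 ⇒ divisible ✓.
Greedy packing gives 4 candidate class(es). Each should be a full parallel class (size 3, covers all 9 points).
  Class 1 (3 blocks): {2,4,7}; {0,1,6}; {3,5,8}. Points covered: [0, 1, 2, 3, 4, 5, 6, 7, 8].
  Class 2 (3 blocks): {1,3,7}; {0,4,8}; {2,5,6}. Points covered: [0, 1, 2, 3, 4, 5, 6, 7, 8].
  Class 3 (3 blocks): {1,2,8}; {0,5,7}; {3,4,6}. Points covered: [0, 1, 2, 3, 4, 5, 6, 7, 8].
  Class 4 (3 blocks): {0,2,3}; {1,4,5}; {6,7,8}. Points covered: [0, 1, 2, 3, 4, 5, 6, 7, 8].
All classes full (size 3)? YES. All classes cover every point? YES.
Resolvable? YES.

YES


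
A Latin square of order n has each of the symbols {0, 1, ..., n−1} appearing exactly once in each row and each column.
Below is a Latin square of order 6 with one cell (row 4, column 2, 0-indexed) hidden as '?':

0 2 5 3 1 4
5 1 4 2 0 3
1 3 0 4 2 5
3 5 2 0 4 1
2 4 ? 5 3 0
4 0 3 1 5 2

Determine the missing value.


Row 4 contains symbols [0, 2, 3, 4, 5] — missing [1].
Column 2 contains symbols [0, 2, 3, 4, 5] — missing [1].
The missing symbol must appear in both missing sets; intersection = [1].
Therefore the hidden value is 1.

Missing value = 1.


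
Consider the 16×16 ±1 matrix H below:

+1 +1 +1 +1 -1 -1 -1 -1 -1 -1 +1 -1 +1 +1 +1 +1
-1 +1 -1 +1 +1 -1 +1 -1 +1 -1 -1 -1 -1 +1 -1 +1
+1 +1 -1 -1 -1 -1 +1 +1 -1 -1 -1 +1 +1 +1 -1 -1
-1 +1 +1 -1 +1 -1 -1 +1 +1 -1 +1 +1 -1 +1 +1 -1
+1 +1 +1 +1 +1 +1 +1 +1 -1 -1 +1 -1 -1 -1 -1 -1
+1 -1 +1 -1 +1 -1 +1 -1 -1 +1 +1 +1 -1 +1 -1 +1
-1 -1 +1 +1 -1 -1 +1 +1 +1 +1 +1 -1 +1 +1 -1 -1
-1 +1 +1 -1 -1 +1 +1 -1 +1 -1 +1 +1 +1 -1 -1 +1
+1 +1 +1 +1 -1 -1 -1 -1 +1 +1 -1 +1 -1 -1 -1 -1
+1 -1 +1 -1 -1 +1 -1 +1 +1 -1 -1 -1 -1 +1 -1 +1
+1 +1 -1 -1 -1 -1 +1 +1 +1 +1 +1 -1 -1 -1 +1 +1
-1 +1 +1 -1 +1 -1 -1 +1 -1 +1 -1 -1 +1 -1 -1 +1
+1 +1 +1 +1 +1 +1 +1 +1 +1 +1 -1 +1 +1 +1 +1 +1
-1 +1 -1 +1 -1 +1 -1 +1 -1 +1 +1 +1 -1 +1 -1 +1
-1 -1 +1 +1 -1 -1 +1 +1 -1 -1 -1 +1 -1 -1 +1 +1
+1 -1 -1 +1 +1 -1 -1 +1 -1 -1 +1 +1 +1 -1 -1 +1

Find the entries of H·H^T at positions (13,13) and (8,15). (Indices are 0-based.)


Row 8 of H: [1, 1, 1, 1, -1, -1, -1, -1, 1, 1, -1, 1, -1, -1, -1, -1].
Row 13 of H: [-1, 1, -1, 1, -1, 1, -1, 1, -1, 1, 1, 1, -1, 1, -1, 1].
Row 15 of H: [1, -1, -1, 1, 1, -1, -1, 1, -1, -1, 1, 1, 1, -1, -1, 1].
(H·H^T)[13][13] = Σ_j H[13][j]·H[13][j] = (-1)² + (1)² + (-1)² + (1)² + (-1)² + (1)² + (-1)² + (1)² + (-1)² + (1)² + (1)² + (1)² + (-1)² + (1)² + (-1)² + (1)² = 1 + 1 + 1 + 1 + 1 + 1 + 1 + 1 + 1 + 1 + 1 + 1 + 1 + 1 + 1 + 1 = 16.
(H·H^T)[8][15] = Σ_j H[8][j]·H[15][j] = (1)·(1) + (1)·(-1) + (1)·(-1) + (1)·(1) + (-1)·(1) + (-1)·(-1) + (-1)·(-1) + (-1)·(1) + (1)·(-1) + (1)·(-1) + (-1)·(1) + (1)·(1) + (-1)·(1) + (-1)·(-1) + (-1)·(-1) + (-1)·(1) = 1 + -1 + -1 + 1 + -1 + 1 + 1 + -1 + -1 + -1 + -1 + 1 + -1 + 1 + 1 + -1 = -2.
Rows 8 and 15 are not orthogonal (dot product = -2 ≠ 0), so H is not a Hadamard matrix.

(13,13) entry = 16; (8,15) entry = -2.


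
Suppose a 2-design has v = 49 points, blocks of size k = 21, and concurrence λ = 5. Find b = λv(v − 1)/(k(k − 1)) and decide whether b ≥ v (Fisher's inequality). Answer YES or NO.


b = λv(v − 1)/(k(k − 1)) = 5·49·48/(21·20) = 11760/420 = 28.
Compare with v = 49: b < v, so Fisher's inequality fails.

NO


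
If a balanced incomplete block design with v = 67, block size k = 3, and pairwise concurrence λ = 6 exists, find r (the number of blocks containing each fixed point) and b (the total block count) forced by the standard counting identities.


Any 2-(v, k, λ) BIBD satisfies two necessary conditions:
  (i)  Each point sits in r blocks, and counting incidences through any fixed point gives r(k − 1) = λ(v − 1), so r = λ(v − 1)/(k − 1).
  (ii) Total incidences bk = vr, so b = vr/k.
Step 1: r = λ(v − 1)/(k − 1) = 6·(67 − 1)/(3 − 1) = 6·66/2 = 396/2 = 198.
Step 2: b = vr/k = 67·198/3 = 13266/3 = 4422.
Check integrality: r = 198 ∈ Z ✓, b = 4422 ∈ Z ✓.
(These identities are necessary conditions: they determine r and b for any design with these parameters, but do not by themselves prove that one exists.)

r = 198, b = 4422.


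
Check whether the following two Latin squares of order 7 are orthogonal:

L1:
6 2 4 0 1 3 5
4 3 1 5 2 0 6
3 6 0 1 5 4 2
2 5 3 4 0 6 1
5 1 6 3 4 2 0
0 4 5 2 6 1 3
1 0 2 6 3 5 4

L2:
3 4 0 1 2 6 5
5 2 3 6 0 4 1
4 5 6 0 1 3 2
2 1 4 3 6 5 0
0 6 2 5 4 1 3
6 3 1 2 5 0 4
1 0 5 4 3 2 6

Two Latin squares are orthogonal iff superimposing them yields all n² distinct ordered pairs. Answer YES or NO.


Form the n² = 49 superimposed pairs (L1[i][j], L2[i][j]), row by row (rows and columns indexed from 0):
row 0: (6,3) (2,4) (4,0) (0,1) (1,2) (3,6) (5,5)
row 1: (4,5) (3,2) (1,3) (5,6) (2,0) (0,4) (6,1)
row 2: (3,4) (6,5) (0,6) (1,0) (5,1) (4,3) (2,2)
row 3: (2,2) (5,1) (3,4) (4,3) (0,6) (6,5) (1,0)
row 4: (5,0) (1,6) (6,2) (3,5) (4,4) (2,1) (0,3)
row 5: (0,6) (4,3) (5,1) (2,2) (6,5) (1,0) (3,4)
row 6: (1,1) (0,0) (2,5) (6,4) (3,3) (5,2) (4,6)
Orthogonality requires all 49 pairs distinct.
But the pair (2,2) repeats: cell (2,6) has L1 = 2, L2 = 2, and cell (3,0) has L1 = 2, L2 = 2.
A repeated pair means some other pair never occurs (only 35 distinct pairs out of 49), so the squares are not orthogonal.
Conclusion: NO.

NO


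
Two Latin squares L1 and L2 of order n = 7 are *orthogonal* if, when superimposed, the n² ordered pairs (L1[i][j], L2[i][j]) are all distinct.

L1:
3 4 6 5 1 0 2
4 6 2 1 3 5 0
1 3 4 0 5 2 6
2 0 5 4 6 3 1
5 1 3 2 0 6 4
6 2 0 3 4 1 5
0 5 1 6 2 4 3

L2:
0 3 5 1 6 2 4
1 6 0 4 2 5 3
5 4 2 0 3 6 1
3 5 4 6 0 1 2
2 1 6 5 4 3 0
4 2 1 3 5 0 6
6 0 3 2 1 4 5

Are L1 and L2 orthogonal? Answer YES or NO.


Form the n² = 49 superimposed pairs (L1[i][j], L2[i][j]), row by row (rows and columns indexed from 0):
row 0: (3,0) (4,3) (6,5) (5,1) (1,6) (0,2) (2,4)
row 1: (4,1) (6,6) (2,0) (1,4) (3,2) (5,5) (0,3)
row 2: (1,5) (3,4) (4,2) (0,0) (5,3) (2,6) (6,1)
row 3: (2,3) (0,5) (5,4) (4,6) (6,0) (3,1) (1,2)
row 4: (5,2) (1,1) (3,6) (2,5) (0,4) (6,3) (4,0)
row 5: (6,4) (2,2) (0,1) (3,3) (4,5) (1,0) (5,6)
row 6: (0,6) (5,0) (1,3) (6,2) (2,1) (4,4) (3,5)
Orthogonality requires all 49 pairs distinct.
Check by first coordinate: for each symbol s of L1, list the L2 entries in the n cells where L1 = s; they must all differ.
  L1 = 0: L2 entries (in reading order) 2, 3, 0, 5, 4, 1, 6 — all 7 distinct ✓
  L1 = 1: L2 entries (in reading order) 6, 4, 5, 2, 1, 0, 3 — all 7 distinct ✓
  L1 = 2: L2 entries (in reading order) 4, 0, 6, 3, 5, 2, 1 — all 7 distinct ✓
  L1 = 3: L2 entries (in reading order) 0, 2, 4, 1, 6, 3, 5 — all 7 distinct ✓
  L1 = 4: L2 entries (in reading order) 3, 1, 2, 6, 0, 5, 4 — all 7 distinct ✓
  L1 = 5: L2 entries (in reading order) 1, 5, 3, 4, 2, 6, 0 — all 7 distinct ✓
  L1 = 6: L2 entries (in reading order) 5, 6, 1, 0, 3, 4, 2 — all 7 distinct ✓
Every symbol of L1 meets every symbol of L2 exactly once, so all 49 pairs are distinct (49 of 49).
Conclusion: YES.

YES


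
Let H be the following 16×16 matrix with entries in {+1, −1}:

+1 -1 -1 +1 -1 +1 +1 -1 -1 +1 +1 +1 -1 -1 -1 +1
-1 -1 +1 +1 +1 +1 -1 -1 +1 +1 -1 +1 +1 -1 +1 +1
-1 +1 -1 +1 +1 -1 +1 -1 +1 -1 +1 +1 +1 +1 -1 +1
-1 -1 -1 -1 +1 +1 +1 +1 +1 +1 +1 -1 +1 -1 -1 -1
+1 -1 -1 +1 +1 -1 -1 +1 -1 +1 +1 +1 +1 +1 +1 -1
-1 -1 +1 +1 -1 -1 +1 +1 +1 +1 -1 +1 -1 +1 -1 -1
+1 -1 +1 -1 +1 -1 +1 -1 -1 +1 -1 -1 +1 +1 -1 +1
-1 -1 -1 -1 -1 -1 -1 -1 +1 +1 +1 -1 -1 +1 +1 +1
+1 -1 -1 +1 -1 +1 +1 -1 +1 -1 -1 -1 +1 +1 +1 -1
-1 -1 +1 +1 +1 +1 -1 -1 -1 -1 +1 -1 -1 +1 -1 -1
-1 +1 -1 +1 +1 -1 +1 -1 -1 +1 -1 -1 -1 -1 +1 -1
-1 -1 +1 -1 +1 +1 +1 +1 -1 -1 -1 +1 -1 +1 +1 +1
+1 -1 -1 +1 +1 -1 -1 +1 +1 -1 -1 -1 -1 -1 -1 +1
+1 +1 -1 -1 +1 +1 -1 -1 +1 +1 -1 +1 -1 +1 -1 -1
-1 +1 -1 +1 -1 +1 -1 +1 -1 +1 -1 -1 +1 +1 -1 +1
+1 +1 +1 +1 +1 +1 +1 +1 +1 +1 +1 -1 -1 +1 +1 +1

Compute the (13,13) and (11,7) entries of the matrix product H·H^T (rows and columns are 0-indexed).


Row 7 of H: [-1, -1, -1, -1, -1, -1, -1, -1, 1, 1, 1, -1, -1, 1, 1, 1].
Row 11 of H: [-1, -1, 1, -1, 1, 1, 1, 1, -1, -1, -1, 1, -1, 1, 1, 1].
Row 13 of H: [1, 1, -1, -1, 1, 1, -1, -1, 1, 1, -1, 1, -1, 1, -1, -1].
(H·H^T)[13][13] = Σ_j H[13][j]·H[13][j] = (1)² + (1)² + (-1)² + (-1)² + (1)² + (1)² + (-1)² + (-1)² + (1)² + (1)² + (-1)² + (1)² + (-1)² + (1)² + (-1)² + (-1)² = 1 + 1 + 1 + 1 + 1 + 1 + 1 + 1 + 1 + 1 + 1 + 1 + 1 + 1 + 1 + 1 = 16.
(H·H^T)[11][7] = Σ_j H[11][j]·H[7][j] = (-1)·(-1) + (-1)·(-1) + (1)·(-1) + (-1)·(-1) + (1)·(-1) + (1)·(-1) + (1)·(-1) + (1)·(-1) + (-1)·(1) + (-1)·(1) + (-1)·(1) + (1)·(-1) + (-1)·(-1) + (1)·(1) + (1)·(1) + (1)·(1) = 1 + 1 + -1 + 1 + -1 + -1 + -1 + -1 + -1 + -1 + -1 + -1 + 1 + 1 + 1 + 1 = -2.
Rows 11 and 7 are not orthogonal (dot product = -2 ≠ 0), so H is not a Hadamard matrix.

(13,13) entry = 16; (11,7) entry = -2.


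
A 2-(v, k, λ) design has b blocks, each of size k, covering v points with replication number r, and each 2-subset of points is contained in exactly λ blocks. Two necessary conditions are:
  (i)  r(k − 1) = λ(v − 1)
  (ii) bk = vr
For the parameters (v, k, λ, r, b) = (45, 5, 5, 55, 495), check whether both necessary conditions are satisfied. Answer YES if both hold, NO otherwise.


Condition (i): r(k − 1) = 55·4 = 220; λ(v − 1) = 5·44 = 220. Match? YES.
Condition (ii): bk = 495·5 = 2475; vr = 45·55 = 2475. Match? YES.
Both conditions hold? YES.

YES


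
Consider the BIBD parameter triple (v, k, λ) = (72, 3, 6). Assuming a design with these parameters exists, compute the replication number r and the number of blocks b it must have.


Any 2-(v, k, λ) BIBD satisfies two necessary conditions:
  (i)  Each point sits in r blocks, and counting incidences through any fixed point gives r(k − 1) = λ(v − 1), so r = λ(v − 1)/(k − 1).
  (ii) Total incidences bk = vr, so b = vr/k.
Step 1: r = λ(v − 1)/(k − 1) = 6·(72 − 1)/(3 − 1) = 6·71/2 = 426/2 = 213.
Step 2: b = vr/k = 72·213/3 = 15336/3 = 5112.
Check integrality: r = 213 ∈ Z ✓, b = 5112 ∈ Z ✓.
(These identities are necessary conditions: they determine r and b for any design with these parameters, but do not by themselves prove that one exists.)

r = 213, b = 5112.


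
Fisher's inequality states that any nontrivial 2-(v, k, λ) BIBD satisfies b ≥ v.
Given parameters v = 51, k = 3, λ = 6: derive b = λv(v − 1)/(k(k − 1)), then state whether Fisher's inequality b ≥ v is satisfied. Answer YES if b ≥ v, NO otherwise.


r = λ(v − 1)/(k − 1) = 6·50/2 = 150.
b = vr/k = 51·150/3 = 2550.
Fisher's inequality: b ≥ v ⇔ 2550 ≥ 51? YES.

YES


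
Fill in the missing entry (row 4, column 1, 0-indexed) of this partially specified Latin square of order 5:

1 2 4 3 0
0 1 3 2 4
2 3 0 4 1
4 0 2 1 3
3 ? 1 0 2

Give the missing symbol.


Row 4 contains symbols [0, 1, 2, 3] — missing [4].
Column 1 contains symbols [0, 1, 2, 3] — missing [4].
The missing symbol must appear in both missing sets; intersection = [4].
Therefore the hidden value is 4.

Missing value = 4.


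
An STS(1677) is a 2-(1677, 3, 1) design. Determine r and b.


An STS(v) is a 2-(v, 3, 1) BIBD: block size k = 3, λ = 1.
Replication: r(k − 1) = λ(v − 1) ⇒ r·2 = 1677 − 1 = 1676 ⇒ r = 838.
Block count: bk = vr ⇒ b·3 = 1677·838 = 1405326 ⇒ b = 468442.
(Check via b = v(v − 1)/6 = 1677·1676/6 = 2810652/6 = 468442.)

r = 838, b = 468442.


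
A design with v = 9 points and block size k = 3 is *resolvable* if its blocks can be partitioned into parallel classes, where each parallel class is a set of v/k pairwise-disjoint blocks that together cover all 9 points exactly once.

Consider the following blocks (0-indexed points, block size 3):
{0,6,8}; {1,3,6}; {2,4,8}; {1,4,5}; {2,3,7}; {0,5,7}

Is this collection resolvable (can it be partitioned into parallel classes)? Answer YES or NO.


v = 9, block size k = 3, number of blocks = 6.
For resolvability, blocks must partition into parallel classes of size v/k = 3.
Total blocks must therefore be a multiple of 3: 6 = 3·2 + 0 ⇒ divisible ✓.
Greedy packing gives 2 candidate class(es). Each should be a full parallel class (size 3, covers all 9 points).
  Class 1 (3 blocks): {0,6,8}; {1,4,5}; {2,3,7}. Points covered: [0, 1, 2, 3, 4, 5, 6, 7, 8].
  Class 2 (3 blocks): {1,3,6}; {2,4,8}; {0,5,7}. Points covered: [0, 1, 2, 3, 4, 5, 6, 7, 8].
All classes full (size 3)? YES. All classes cover every point? YES.
Resolvable? YES.

YES


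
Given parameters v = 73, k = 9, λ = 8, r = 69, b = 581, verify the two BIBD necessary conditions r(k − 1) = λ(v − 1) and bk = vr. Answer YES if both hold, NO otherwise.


Condition (i): r(k − 1) = 69·8 = 552; λ(v − 1) = 8·72 = 576. Match? NO.
Condition (ii): bk = 581·9 = 5229; vr = 73·69 = 5037. Match? NO.
Both conditions hold? NO.

NO


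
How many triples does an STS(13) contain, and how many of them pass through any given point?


An STS(v) is a 2-(v, 3, 1) BIBD: block size k = 3, λ = 1.
Replication: r(k − 1) = λ(v − 1) ⇒ r·2 = 13 − 1 = 12 ⇒ r = 6.
Block count: b = v(v − 1)/6 = 13·12/6 = 156/6 = 26.
(Check via bk = vr: 26·3 = 78 = 13·6 = 78 ✓.)

r = 6, b = 26.


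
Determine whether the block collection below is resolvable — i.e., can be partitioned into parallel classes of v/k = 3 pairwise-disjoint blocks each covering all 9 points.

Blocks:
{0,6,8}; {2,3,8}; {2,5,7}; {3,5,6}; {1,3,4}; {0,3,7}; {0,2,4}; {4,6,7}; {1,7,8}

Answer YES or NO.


v = 9, block size k = 3, number of blocks = 9.
For resolvability, blocks must partition into parallel classes of size v/k = 3.
Total blocks must therefore be a multiple of 3: 9 = 3·3 + 0 ⇒ divisible ✓.
Consider block {2,3,8}. The only other block(s) in the collection disjoint from it are {4,6,7} — just 1 block(s). Any parallel class containing {2,3,8} would need 2 other blocks each disjoint from it, so no parallel class of size 3 can contain {2,3,8}.
Since every block must belong to some parallel class in a resolution, the collection cannot be partitioned into parallel classes.
Resolvable? NO.

NO


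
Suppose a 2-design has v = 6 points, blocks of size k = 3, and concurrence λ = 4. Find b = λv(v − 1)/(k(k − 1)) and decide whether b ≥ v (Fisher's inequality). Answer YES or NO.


b = λv(v − 1)/(k(k − 1)) = 4·6·5/(3·2) = 120/6 = 20.
Compare with v = 6: b ≥ v, so Fisher's inequality holds.

YES


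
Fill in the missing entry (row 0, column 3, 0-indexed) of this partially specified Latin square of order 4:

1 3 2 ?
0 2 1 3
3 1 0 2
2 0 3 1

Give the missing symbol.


Row 0 contains symbols [1, 2, 3] — missing [0].
Column 3 contains symbols [1, 2, 3] — missing [0].
The missing symbol must appear in both missing sets; intersection = [0].
Therefore the hidden value is 0.

Missing value = 0.


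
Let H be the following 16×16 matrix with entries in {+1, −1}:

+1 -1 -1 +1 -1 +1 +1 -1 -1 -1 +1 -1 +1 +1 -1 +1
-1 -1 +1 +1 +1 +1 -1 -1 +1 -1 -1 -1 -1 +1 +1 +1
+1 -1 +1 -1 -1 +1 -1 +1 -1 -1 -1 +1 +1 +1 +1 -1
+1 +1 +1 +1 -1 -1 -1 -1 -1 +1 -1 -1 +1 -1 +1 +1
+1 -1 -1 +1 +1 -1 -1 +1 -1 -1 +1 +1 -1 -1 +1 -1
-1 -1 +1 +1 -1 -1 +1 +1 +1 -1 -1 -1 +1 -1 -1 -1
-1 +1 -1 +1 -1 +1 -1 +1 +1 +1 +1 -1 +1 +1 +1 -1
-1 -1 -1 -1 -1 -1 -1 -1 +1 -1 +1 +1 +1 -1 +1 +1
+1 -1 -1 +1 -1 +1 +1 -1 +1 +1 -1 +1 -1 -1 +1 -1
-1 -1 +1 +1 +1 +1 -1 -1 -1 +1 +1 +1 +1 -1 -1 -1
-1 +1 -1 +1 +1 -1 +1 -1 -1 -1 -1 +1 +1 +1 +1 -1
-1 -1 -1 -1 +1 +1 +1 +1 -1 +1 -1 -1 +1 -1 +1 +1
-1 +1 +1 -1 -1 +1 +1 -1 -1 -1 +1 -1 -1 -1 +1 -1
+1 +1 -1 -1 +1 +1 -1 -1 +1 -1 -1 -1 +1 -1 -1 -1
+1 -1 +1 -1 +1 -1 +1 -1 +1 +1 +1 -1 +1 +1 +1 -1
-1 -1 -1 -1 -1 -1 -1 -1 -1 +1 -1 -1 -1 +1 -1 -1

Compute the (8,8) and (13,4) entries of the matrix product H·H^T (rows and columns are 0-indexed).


Row 4 of H: [1, -1, -1, 1, 1, -1, -1, 1, -1, -1, 1, 1, -1, -1, 1, -1].
Row 8 of H: [1, -1, -1, 1, -1, 1, 1, -1, 1, 1, -1, 1, -1, -1, 1, -1].
Row 13 of H: [1, 1, -1, -1, 1, 1, -1, -1, 1, -1, -1, -1, 1, -1, -1, -1].
(H·H^T)[8][8] = Σ_j H[8][j]·H[8][j] = (1)² + (-1)² + (-1)² + (1)² + (-1)² + (1)² + (1)² + (-1)² + (1)² + (1)² + (-1)² + (1)² + (-1)² + (-1)² + (1)² + (-1)² = 1 + 1 + 1 + 1 + 1 + 1 + 1 + 1 + 1 + 1 + 1 + 1 + 1 + 1 + 1 + 1 = 16.
(H·H^T)[13][4] = Σ_j H[13][j]·H[4][j] = (1)·(1) + (1)·(-1) + (-1)·(-1) + (-1)·(1) + (1)·(1) + (1)·(-1) + (-1)·(-1) + (-1)·(1) + (1)·(-1) + (-1)·(-1) + (-1)·(1) + (-1)·(1) + (1)·(-1) + (-1)·(-1) + (-1)·(1) + (-1)·(-1) = 1 + -1 + 1 + -1 + 1 + -1 + 1 + -1 + -1 + 1 + -1 + -1 + -1 + 1 + -1 + 1 = -2.
Rows 13 and 4 are not orthogonal (dot product = -2 ≠ 0), so H is not a Hadamard matrix.

(8,8) entry = 16; (13,4) entry = -2.


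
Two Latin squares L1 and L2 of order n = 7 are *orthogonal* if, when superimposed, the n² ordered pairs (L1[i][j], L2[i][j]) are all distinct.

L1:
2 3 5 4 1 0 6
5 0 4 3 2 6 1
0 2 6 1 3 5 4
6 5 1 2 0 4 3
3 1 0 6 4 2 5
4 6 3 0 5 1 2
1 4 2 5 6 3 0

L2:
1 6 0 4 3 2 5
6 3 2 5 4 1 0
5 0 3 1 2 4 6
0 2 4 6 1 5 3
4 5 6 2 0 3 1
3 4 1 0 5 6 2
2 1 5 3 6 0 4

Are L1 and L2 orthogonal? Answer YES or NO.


Form the n² = 49 superimposed pairs (L1[i][j], L2[i][j]), row by row (rows and columns indexed from 0):
row 0: (2,1) (3,6) (5,0) (4,4) (1,3) (0,2) (6,5)
row 1: (5,6) (0,3) (4,2) (3,5) (2,4) (6,1) (1,0)
row 2: (0,5) (2,0) (6,3) (1,1) (3,2) (5,4) (4,6)
row 3: (6,0) (5,2) (1,4) (2,6) (0,1) (4,5) (3,3)
row 4: (3,4) (1,5) (0,6) (6,2) (4,0) (2,3) (5,1)
row 5: (4,3) (6,4) (3,1) (0,0) (5,5) (1,6) (2,2)
row 6: (1,2) (4,1) (2,5) (5,3) (6,6) (3,0) (0,4)
Orthogonality requires all 49 pairs distinct.
Check by first coordinate: for each symbol s of L1, list the L2 entries in the n cells where L1 = s; they must all differ.
  L1 = 0: L2 entries (in reading order) 2, 3, 5, 1, 6, 0, 4 — all 7 distinct ✓
  L1 = 1: L2 entries (in reading order) 3, 0, 1, 4, 5, 6, 2 — all 7 distinct ✓
  L1 = 2: L2 entries (in reading order) 1, 4, 0, 6, 3, 2, 5 — all 7 distinct ✓
  L1 = 3: L2 entries (in reading order) 6, 5, 2, 3, 4, 1, 0 — all 7 distinct ✓
  L1 = 4: L2 entries (in reading order) 4, 2, 6, 5, 0, 3, 1 — all 7 distinct ✓
  L1 = 5: L2 entries (in reading order) 0, 6, 4, 2, 1, 5, 3 — all 7 distinct ✓
  L1 = 6: L2 entries (in reading order) 5, 1, 3, 0, 2, 4, 6 — all 7 distinct ✓
Every symbol of L1 meets every symbol of L2 exactly once, so all 49 pairs are distinct (49 of 49).
Conclusion: YES.

YES


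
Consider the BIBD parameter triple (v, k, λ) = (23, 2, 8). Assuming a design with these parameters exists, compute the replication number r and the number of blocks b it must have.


Any 2-(v, k, λ) BIBD satisfies two necessary conditions:
  (i)  Each point sits in r blocks, and counting incidences through any fixed point gives r(k − 1) = λ(v − 1), so r = λ(v − 1)/(k − 1).
  (ii) Total incidences bk = vr, so b = vr/k.
Step 1: r = λ(v − 1)/(k − 1) = 8·(23 − 1)/(2 − 1) = 8·22/1 = 176/1 = 176.
Step 2: b = vr/k = 23·176/2 = 4048/2 = 2024.
Check integrality: r = 176 ∈ Z ✓, b = 2024 ∈ Z ✓.
(These identities are necessary conditions: they determine r and b for any design with these parameters, but do not by themselves prove that one exists.)

r = 176, b = 2024.


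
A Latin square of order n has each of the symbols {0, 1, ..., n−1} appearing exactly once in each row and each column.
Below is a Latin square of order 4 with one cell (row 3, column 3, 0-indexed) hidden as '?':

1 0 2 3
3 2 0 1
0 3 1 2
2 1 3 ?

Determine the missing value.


Row 3 contains symbols [1, 2, 3] — missing [0].
Column 3 contains symbols [1, 2, 3] — missing [0].
The missing symbol must appear in both missing sets; intersection = [0].
Therefore the hidden value is 0.

Missing value = 0.


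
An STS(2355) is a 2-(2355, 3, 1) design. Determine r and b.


An STS(v) is a 2-(v, 3, 1) BIBD: block size k = 3, λ = 1.
Replication: r(k − 1) = λ(v − 1) ⇒ r·2 = 2355 − 1 = 2354 ⇒ r = 1177.
Block count: b = v(v − 1)/6 = 2355·2354/6 = 5543670/6 = 923945.
(Check via bk = vr: 923945·3 = 2771835 = 2355·1177 = 2771835 ✓.)

r = 1177, b = 923945.


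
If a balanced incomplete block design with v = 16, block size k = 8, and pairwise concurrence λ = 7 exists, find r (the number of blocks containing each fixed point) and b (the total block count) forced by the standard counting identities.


Any 2-(v, k, λ) BIBD satisfies two necessary conditions:
  (i)  Each point sits in r blocks, and counting incidences through any fixed point gives r(k − 1) = λ(v − 1), so r = λ(v − 1)/(k − 1).
  (ii) Total incidences bk = vr, so b = vr/k.
Step 1: r = λ(v − 1)/(k − 1) = 7·(16 − 1)/(8 − 1) = 7·15/7 = 105/7 = 15.
Step 2: b = vr/k = 16·15/8 = 240/8 = 30.
Check integrality: r = 15 ∈ Z ✓, b = 30 ∈ Z ✓.
(These identities are necessary conditions: they determine r and b for any design with these parameters, but do not by themselves prove that one exists.)

r = 15, b = 30.


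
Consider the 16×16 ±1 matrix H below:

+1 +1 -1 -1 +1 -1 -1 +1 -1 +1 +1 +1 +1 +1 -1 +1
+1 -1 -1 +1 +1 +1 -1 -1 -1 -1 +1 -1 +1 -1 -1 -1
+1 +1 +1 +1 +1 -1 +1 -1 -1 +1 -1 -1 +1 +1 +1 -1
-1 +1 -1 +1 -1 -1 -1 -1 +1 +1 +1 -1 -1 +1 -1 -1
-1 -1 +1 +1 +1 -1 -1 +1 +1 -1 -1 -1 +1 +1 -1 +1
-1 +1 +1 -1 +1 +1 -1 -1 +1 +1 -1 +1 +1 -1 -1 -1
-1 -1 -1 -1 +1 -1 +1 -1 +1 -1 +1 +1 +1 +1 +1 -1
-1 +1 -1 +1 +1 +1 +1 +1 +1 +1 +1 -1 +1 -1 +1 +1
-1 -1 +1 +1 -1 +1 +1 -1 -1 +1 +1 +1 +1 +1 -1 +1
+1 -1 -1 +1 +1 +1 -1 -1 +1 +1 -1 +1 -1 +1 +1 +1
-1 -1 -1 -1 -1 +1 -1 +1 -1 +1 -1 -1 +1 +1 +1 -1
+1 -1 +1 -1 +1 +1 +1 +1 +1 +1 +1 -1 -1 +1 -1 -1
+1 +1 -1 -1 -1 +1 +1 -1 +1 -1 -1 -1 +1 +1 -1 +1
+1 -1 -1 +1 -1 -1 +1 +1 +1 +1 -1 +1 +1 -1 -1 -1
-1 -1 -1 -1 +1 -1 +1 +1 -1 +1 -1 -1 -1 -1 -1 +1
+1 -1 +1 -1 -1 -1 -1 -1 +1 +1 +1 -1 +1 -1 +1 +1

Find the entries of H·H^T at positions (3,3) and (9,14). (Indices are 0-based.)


Row 3 of H: [-1, 1, -1, 1, -1, -1, -1, -1, 1, 1, 1, -1, -1, 1, -1, -1].
Row 9 of H: [1, -1, -1, 1, 1, 1, -1, -1, 1, 1, -1, 1, -1, 1, 1, 1].
Row 14 of H: [-1, -1, -1, -1, 1, -1, 1, 1, -1, 1, -1, -1, -1, -1, -1, 1].
(H·H^T)[3][3] = Σ_j H[3][j]·H[3][j] = (-1)² + (1)² + (-1)² + (1)² + (-1)² + (-1)² + (-1)² + (-1)² + (1)² + (1)² + (1)² + (-1)² + (-1)² + (1)² + (-1)² + (-1)² = 1 + 1 + 1 + 1 + 1 + 1 + 1 + 1 + 1 + 1 + 1 + 1 + 1 + 1 + 1 + 1 = 16.
(H·H^T)[9][14] = Σ_j H[9][j]·H[14][j] = (1)·(-1) + (-1)·(-1) + (-1)·(-1) + (1)·(-1) + (1)·(1) + (1)·(-1) + (-1)·(1) + (-1)·(1) + (1)·(-1) + (1)·(1) + (-1)·(-1) + (1)·(-1) + (-1)·(-1) + (1)·(-1) + (1)·(-1) + (1)·(1) = -1 + 1 + 1 + -1 + 1 + -1 + -1 + -1 + -1 + 1 + 1 + -1 + 1 + -1 + -1 + 1 = -2.
Rows 9 and 14 are not orthogonal (dot product = -2 ≠ 0), so H is not a Hadamard matrix.

(3,3) entry = 16; (9,14) entry = -2.
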